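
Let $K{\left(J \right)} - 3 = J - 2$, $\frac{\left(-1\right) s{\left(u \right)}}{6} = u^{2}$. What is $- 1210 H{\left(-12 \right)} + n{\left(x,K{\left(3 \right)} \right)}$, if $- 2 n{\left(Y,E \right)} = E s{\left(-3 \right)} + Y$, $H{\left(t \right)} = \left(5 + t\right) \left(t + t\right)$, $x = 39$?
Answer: $- \frac{406383}{2} \approx -2.0319 \cdot 10^{5}$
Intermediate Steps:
$s{\left(u \right)} = - 6 u^{2}$
$K{\left(J \right)} = 1 + J$ ($K{\left(J \right)} = 3 + \left(J - 2\right) = 3 + \left(-2 + J\right) = 1 + J$)
$H{\left(t \right)} = 2 t \left(5 + t\right)$ ($H{\left(t \right)} = \left(5 + t\right) 2 t = 2 t \left(5 + t\right)$)
$n{\left(Y,E \right)} = 27 E - \frac{Y}{2}$ ($n{\left(Y,E \right)} = - \frac{E \left(- 6 \left(-3\right)^{2}\right) + Y}{2} = - \frac{E \left(\left(-6\right) 9\right) + Y}{2} = - \frac{E \left(-54\right) + Y}{2} = - \frac{- 54 E + Y}{2} = - \frac{Y - 54 E}{2} = 27 E - \frac{Y}{2}$)
$- 1210 H{\left(-12 \right)} + n{\left(x,K{\left(3 \right)} \right)} = - 1210 \cdot 2 \left(-12\right) \left(5 - 12\right) + \left(27 \left(1 + 3\right) - \frac{39}{2}\right) = - 1210 \cdot 2 \left(-12\right) \left(-7\right) + \left(27 \cdot 4 - \frac{39}{2}\right) = \left(-1210\right) 168 + \left(108 - \frac{39}{2}\right) = -203280 + \frac{177}{2} = - \frac{406383}{2}$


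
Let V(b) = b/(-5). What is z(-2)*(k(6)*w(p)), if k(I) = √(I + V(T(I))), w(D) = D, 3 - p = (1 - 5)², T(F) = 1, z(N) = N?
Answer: 26*√145/5 ≈ 62.616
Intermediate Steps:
p = -13 (p = 3 - (1 - 5)² = 3 - 1*(-4)² = 3 - 1*16 = 3 - 16 = -13)
V(b) = -b/5 (V(b) = b*(-⅕) = -b/5)
k(I) = √(-⅕ + I) (k(I) = √(I - ⅕*1) = √(I - ⅕) = √(-⅕ + I))
z(-2)*(k(6)*w(p)) = -2*√(-5 + 25*6)/5*(-13) = -2*√(-5 + 150)/5*(-13) = -2*√145/5*(-13) = -(-26)*√145/5 = 26*√145/5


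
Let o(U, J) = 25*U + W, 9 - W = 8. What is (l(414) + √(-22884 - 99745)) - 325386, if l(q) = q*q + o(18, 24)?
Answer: -153539 + I*√122629 ≈ -1.5354e+5 + 350.18*I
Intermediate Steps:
W = 1 (W = 9 - 1*8 = 9 - 8 = 1)
o(U, J) = 1 + 25*U (o(U, J) = 25*U + 1 = 1 + 25*U)
l(q) = 451 + q² (l(q) = q*q + (1 + 25*18) = q² + (1 + 450) = q² + 451 = 451 + q²)
(l(414) + √(-22884 - 99745)) - 325386 = ((451 + 414²) + √(-22884 - 99745)) - 325386 = ((451 + 171396) + √(-122629)) - 325386 = (171847 + I*√122629) - 325386 = -153539 + I*√122629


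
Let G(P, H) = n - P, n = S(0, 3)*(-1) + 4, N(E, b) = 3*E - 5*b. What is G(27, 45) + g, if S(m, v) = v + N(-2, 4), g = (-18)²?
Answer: 324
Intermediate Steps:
g = 324
N(E, b) = -5*b + 3*E
S(m, v) = -26 + v (S(m, v) = v + (-5*4 + 3*(-2)) = v + (-20 - 6) = v - 26 = -26 + v)
n = 27 (n = (-26 + 3)*(-1) + 4 = -23*(-1) + 4 = 23 + 4 = 27)
G(P, H) = 27 - P
G(27, 45) + g = (27 - 1*27) + 324 = (27 - 27) + 324 = 0 + 324 = 324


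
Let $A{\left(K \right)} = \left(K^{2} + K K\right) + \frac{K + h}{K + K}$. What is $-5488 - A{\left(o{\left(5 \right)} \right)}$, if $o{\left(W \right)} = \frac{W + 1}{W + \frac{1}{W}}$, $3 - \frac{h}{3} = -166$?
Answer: $- \frac{4825679}{845} \approx -5710.9$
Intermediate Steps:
$h = 507$ ($h = 9 - -498 = 9 + 498 = 507$)
$o{\left(W \right)} = \frac{1 + W}{W + \frac{1}{W}}$
$A{\left(K \right)} = 2 K^{2} + \frac{507 + K}{2 K}$ ($A{\left(K \right)} = \left(K^{2} + K K\right) + \frac{K + 507}{K + K} = \left(K^{2} + K^{2}\right) + \frac{507 + K}{2 K} = 2 K^{2} + \left(507 + K\right) \frac{1}{2 K} = 2 K^{2} + \frac{507 + K}{2 K}$)
$-5488 - A{\left(o{\left(5 \right)} \right)} = -5488 - \frac{507 + \frac{5 \left(1 + 5\right)}{1 + 5^{2}} + 4 \left(\frac{5 \left(1 + 5\right)}{1 + 5^{2}}\right)^{3}}{2 \frac{5 \left(1 + 5\right)}{1 + 5^{2}}} = -5488 - \frac{507 + 5 \frac{1}{1 + 25} \cdot 6 + 4 \left(5 \frac{1}{1 + 25} \cdot 6\right)^{3}}{2 \cdot 5 \frac{1}{1 + 25} \cdot 6} = -5488 - \frac{507 + 5 \cdot \frac{1}{26} \cdot 6 + 4 \left(5 \cdot \frac{1}{26} \cdot 6\right)^{3}}{2 \cdot 5 \cdot \frac{1}{26} \cdot 6} = -5488 - \frac{507 + \frac{15}{13} + 4 \left(\frac{15}{13}\right)^{3}}{2 \cdot \frac{15}{13}} = -5488 - \frac{1}{2} \cdot \frac{13}{15} \left(507 + \frac{15}{13} + 4 \cdot \frac{3375}{2197}\right) = -5488 - \frac{1}{2} \cdot \frac{13}{15} \left(507 + \frac{15}{13} + \frac{13500}{2197}\right) = -5488 - \frac{1}{2} \cdot \frac{13}{15} \cdot \frac{1129914}{2197} = -5488 - \frac{188319}{845} = - \frac{4825679}{845}$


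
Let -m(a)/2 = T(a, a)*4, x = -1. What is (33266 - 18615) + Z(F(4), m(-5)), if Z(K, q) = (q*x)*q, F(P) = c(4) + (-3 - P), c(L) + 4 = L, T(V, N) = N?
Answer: 13051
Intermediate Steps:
c(L) = -4 + L
F(P) = -3 - P (F(P) = (-4 + 4) + (-3 - P) = 0 + (-3 - P) = -3 - P)
m(a) = -8*a (m(a) = -2*a*4 = -8*a)
Z(K, q) = -q**2 (Z(K, q) = (q*(-1))*q = (-q)*q = -q**2)
(33266 - 18615) + Z(F(4), m(-5)) = (33266 - 18615) - (-8*(-5))**2 = 14651 - 1*40**2 = 14651 - 1*1600 = 14651 - 1600 = 13051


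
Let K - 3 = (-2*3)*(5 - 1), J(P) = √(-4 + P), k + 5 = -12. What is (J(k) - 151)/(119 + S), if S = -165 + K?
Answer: 151/67 - I*√21/67 ≈ 2.2537 - 0.068397*I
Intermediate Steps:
k = -17 (k = -5 - 12 = -17)
K = -21 (K = 3 + (-2*3)*(5 - 1) = 3 - 6*4 = 3 - 24 = -21)
S = -186 (S = -165 - 21 = -186)
(J(k) - 151)/(119 + S) = (√(-4 - 17) - 151)/(119 - 186) = (√(-21) - 151)/(-67) = (I*√21 - 151)*(-1/67) = (-151 + I*√21)*(-1/67) = 151/67 - I*√21/67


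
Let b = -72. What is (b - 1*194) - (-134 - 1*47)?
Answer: -85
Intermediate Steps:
(b - 1*194) - (-134 - 1*47) = (-72 - 1*194) - (-134 - 1*47) = (-72 - 194) - (-134 - 47) = -266 - 1*(-181) = -266 + 181 = -85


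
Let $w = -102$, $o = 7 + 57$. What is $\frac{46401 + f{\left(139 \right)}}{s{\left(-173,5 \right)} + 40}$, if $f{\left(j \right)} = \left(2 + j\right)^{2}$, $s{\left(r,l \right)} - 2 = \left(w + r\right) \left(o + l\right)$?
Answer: $- \frac{22094}{6311} \approx -3.5009$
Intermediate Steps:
$o = 64$
$s{\left(r,l \right)} = 2 + \left(-102 + r\right) \left(64 + l\right)$
$\frac{46401 + f{\left(139 \right)}}{s{\left(-173,5 \right)} + 40} = \frac{46401 + \left(2 + 139\right)^{2}}{\left(-6526 - 510 + 64 \left(-173\right) + 5 \left(-173\right)\right) + 40} = \frac{46401 + 141^{2}}{\left(-6526 - 510 - 11072 - 865\right) + 40} = \frac{46401 + 19881}{-18973 + 40} = \frac{66282}{-18933} = 66282 \left(- \frac{1}{18933}\right) = - \frac{22094}{6311}$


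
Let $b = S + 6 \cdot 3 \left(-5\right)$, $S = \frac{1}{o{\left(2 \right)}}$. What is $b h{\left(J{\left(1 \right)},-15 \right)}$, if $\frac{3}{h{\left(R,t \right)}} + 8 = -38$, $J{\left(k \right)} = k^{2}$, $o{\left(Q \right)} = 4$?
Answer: $\frac{1077}{184} \approx 5.8533$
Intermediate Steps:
$S = \frac{1}{4} \approx 0.25$
$h{\left(R,t \right)} = - \frac{3}{46}$ ($h{\left(R,t \right)} = \frac{3}{-8 - 38} = \frac{3}{-46} = 3 \left(- \frac{1}{46}\right) = - \frac{3}{46}$)
$b = - \frac{359}{4}$ ($b = \frac{1}{4} + 6 \cdot 3 \left(-5\right) = \frac{1}{4} + 18 \left(-5\right) = \frac{1}{4} - 90 = - \frac{359}{4} \approx -89.75$)
$b h{\left(J{\left(1 \right)},-15 \right)} = \left(- \frac{359}{4}\right) \left(- \frac{3}{46}\right) = \frac{1077}{184}$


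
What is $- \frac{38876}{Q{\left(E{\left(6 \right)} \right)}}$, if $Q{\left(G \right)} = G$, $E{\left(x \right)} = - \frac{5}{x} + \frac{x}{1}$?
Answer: $- \frac{233256}{31} \approx -7524.4$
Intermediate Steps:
$E{\left(x \right)} = x - \frac{5}{x}$ ($E{\left(x \right)} = - \frac{5}{x} + x 1 = - \frac{5}{x} + x = x - \frac{5}{x}$)
$- \frac{38876}{Q{\left(E{\left(6 \right)} \right)}} = - \frac{38876}{6 - \frac{5}{6}} = - \frac{38876}{\frac{31}{6}} = \left(-38876\right) \frac{6}{31} = - \frac{233256}{31}$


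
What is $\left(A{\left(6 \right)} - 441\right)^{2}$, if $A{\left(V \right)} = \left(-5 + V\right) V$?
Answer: $189225$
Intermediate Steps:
$A{\left(V \right)} = V \left(-5 + V\right)$
$\left(A{\left(6 \right)} - 441\right)^{2} = \left(6 \left(-5 + 6\right) - 441\right)^{2} = \left(6 \cdot 1 - 441\right)^{2} = \left(6 - 441\right)^{2} = \left(-435\right)^{2} = 189225$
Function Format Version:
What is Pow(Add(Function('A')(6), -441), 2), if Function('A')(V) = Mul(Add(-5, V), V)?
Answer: 189225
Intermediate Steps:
Function('A')(V) = Mul(V, Add(-5, V))
Pow(Add(Function('A')(6), -441), 2) = Pow(Add(Mul(6, Add(-5, 6)), -441), 2) = Pow(Add(Mul(6, 1), -441), 2) = Pow(Add(6, -441), 2) = Pow(-435, 2) = 189225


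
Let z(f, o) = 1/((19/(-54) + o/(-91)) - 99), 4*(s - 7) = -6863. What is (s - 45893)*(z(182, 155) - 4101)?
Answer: 387763855309593/1986340 ≈ 1.9522e+8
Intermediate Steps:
s = -6835/4 (s = 7 + (¼)*(-6863) = 7 - 6863/4 = -6835/4 ≈ -1708.8)
z(f, o) = 1/(-5365/54 - o/91) (z(f, o) = 1/((19*(-1/54) + o*(-1/91)) - 99) = 1/((-19/54 - o/91) - 99) = 1/(-5365/54 - o/91))
(s - 45893)*(z(182, 155) - 4101) = (-6835/4 - 45893)*(-4914/(488215 + 54*155) - 4101) = -190407*(-4914/(488215 + 8370) - 4101)/4 = -190407*(-4914/496585 - 4101)/4 = -190407/4*(-2036499999/496585) = 387763855309593/1986340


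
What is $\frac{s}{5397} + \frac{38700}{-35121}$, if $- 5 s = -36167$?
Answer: $\frac{75300569}{315913395} \approx 0.23836$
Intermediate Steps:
$s = \frac{36167}{5}$ ($s = \left(- \frac{1}{5}\right) \left(-36167\right) = \frac{36167}{5} \approx 7233.4$)
$\frac{s}{5397} + \frac{38700}{-35121} = \frac{36167}{5 \cdot 5397} + \frac{38700}{-35121} = \frac{36167}{5} \cdot \frac{1}{5397} + 38700 \left(- \frac{1}{35121}\right) = \frac{36167}{26985} - \frac{12900}{11707} = \frac{75300569}{315913395}$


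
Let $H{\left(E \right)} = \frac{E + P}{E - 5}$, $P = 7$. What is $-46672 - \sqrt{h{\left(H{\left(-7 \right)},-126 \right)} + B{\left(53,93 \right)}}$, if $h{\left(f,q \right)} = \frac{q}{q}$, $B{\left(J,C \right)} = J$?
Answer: $-46672 - 3 \sqrt{6} \approx -46679.0$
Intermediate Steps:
$H{\left(E \right)} = \frac{7 + E}{-5 + E}$ ($H{\left(E \right)} = \frac{E + 7}{E - 5} = \frac{7 + E}{-5 + E}$)
$h{\left(f,q \right)} = 1$
$-46672 - \sqrt{h{\left(H{\left(-7 \right)},-126 \right)} + B{\left(53,93 \right)}} = -46672 - \sqrt{1 + 53} = -46672 - \sqrt{54} = -46672 - 3 \sqrt{6}$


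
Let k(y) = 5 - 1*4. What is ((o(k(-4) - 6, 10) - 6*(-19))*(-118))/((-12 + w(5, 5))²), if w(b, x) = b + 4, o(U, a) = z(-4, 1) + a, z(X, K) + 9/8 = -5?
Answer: -55637/36 ≈ -1545.5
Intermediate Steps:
k(y) = 1 (k(y) = 5 - 4 = 1)
z(X, K) = -49/8 (z(X, K) = -9/8 - 5 = -49/8)
o(U, a) = -49/8 + a
w(b, x) = 4 + b
((o(k(-4) - 6, 10) - 6*(-19))*(-118))/((-12 + w(5, 5))²) = (((-49/8 + 10) - 6*(-19))*(-118))/((-12 + (4 + 5))²) = ((31/8 + 114)*(-118))/((-12 + 9)²) = ((943/8)*(-118))/((-3)²) = -55637/4/9 = -55637/4*⅑ = -55637/36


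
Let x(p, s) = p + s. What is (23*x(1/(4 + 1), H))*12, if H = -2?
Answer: -2484/5 ≈ -496.80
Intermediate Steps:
(23*x(1/(4 + 1), H))*12 = (23*(1/(4 + 1) - 2))*12 = (23*(1/5 - 2))*12 = (23*(⅕ - 2))*12 = (23*(-9/5))*12 = -207/5*12 = -2484/5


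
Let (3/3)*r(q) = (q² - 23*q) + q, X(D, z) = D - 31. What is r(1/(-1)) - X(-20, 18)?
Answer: 74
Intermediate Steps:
X(D, z) = -31 + D
r(q) = q² - 22*q (r(q) = (q² - 23*q) + q = q² - 22*q)
r(1/(-1)) - X(-20, 18) = (-22 + 1/(-1))/(-1) - (-31 - 20) = -(-22 - 1) - 1*(-51) = -1*(-23) + 51 = 23 + 51 = 74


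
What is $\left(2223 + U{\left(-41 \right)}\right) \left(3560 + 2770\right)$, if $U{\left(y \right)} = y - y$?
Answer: $14071590$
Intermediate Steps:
$U{\left(y \right)} = 0$
$\left(2223 + U{\left(-41 \right)}\right) \left(3560 + 2770\right) = \left(2223 + 0\right) \left(3560 + 2770\right) = 2223 \cdot 6330 = 14071590$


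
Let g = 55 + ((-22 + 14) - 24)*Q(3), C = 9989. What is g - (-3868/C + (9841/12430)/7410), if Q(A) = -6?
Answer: 17508344388427/70773063900 ≈ 247.39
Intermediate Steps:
g = 247 (g = 55 + ((-22 + 14) - 24)*(-6) = 55 + (-8 - 24)*(-6) = 55 - 32*(-6) = 55 + 192 = 247)
g - (-3868/C + (9841/12430)/7410) = 247 - (-3868/9989 + (9841/12430)/7410) = 247 - (-3868*1/9989 + (9841*(1/12430))*(1/7410)) = 247 - (-3868/9989 + (9841/12430)*(1/7410)) = 247 - (-3868/9989 + 757/7085100) = 247 - 1*(-27397605127/70773063900) = 247 + 27397605127/70773063900 = 17508344388427/70773063900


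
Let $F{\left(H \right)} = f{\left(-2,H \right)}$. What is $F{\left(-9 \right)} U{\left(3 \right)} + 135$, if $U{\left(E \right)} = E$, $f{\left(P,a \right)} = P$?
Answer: $129$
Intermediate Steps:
$F{\left(H \right)} = -2$
$F{\left(-9 \right)} U{\left(3 \right)} + 135 = \left(-2\right) 3 + 135 = -6 + 135 = 129$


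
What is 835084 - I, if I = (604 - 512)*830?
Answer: 758724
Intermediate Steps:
I = 76360 (I = 92*830 = 76360)
835084 - I = 835084 - 1*76360 = 835084 - 76360 = 758724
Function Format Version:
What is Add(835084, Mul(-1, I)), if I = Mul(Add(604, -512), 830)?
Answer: 758724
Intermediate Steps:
I = 76360 (I = Mul(92, 830) = 76360)
Add(835084, Mul(-1, I)) = Add(835084, Mul(-1, 76360)) = Add(835084, -76360) = 758724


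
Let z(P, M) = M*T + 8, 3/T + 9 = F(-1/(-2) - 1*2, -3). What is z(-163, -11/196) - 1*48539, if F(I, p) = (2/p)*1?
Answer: -275850105/5684 ≈ -48531.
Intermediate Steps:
F(I, p) = 2/p
T = -9/29 (T = 3/(-9 + 2/(-3)) = 3/(-9 + 2*(-⅓)) = 3/(-9 - ⅔) = 3/(-29/3) = 3*(-3/29) = -9/29 ≈ -0.31034)
z(P, M) = 8 - 9*M/29 (z(P, M) = M*(-9/29) + 8 = -9*M/29 + 8 = 8 - 9*M/29)
z(-163, -11/196) - 1*48539 = (8 - (-99)/(29*196)) - 1*48539 = (8 - (-99)/(29*196)) - 48539 = (8 - 9/29*(-11/196)) - 48539 = (8 + 99/5684) - 48539 = 45571/5684 - 48539 = -275850105/5684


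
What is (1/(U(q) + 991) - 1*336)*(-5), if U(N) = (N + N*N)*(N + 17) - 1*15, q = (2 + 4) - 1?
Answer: 2748475/1636 ≈ 1680.0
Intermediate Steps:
q = 5 (q = 6 - 1 = 5)
U(N) = -15 + (17 + N)*(N + N²) (U(N) = (N + N²)*(17 + N) - 15 = (17 + N)*(N + N²) - 15 = -15 + (17 + N)*(N + N²))
(1/(U(q) + 991) - 1*336)*(-5) = (1/((-15 + 5³ + 17*5 + 18*5²) + 991) - 1*336)*(-5) = (1/((-15 + 125 + 85 + 18*25) + 991) - 336)*(-5) = (1/((-15 + 125 + 85 + 450) + 991) - 336)*(-5) = (1/(645 + 991) - 336)*(-5) = (1/1636 - 336)*(-5) = -549695/1636*(-5) = 2748475/1636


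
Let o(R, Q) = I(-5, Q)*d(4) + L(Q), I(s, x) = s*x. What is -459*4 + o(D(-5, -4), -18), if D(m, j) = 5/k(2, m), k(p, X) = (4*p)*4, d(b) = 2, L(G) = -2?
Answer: -1658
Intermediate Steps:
k(p, X) = 16*p
D(m, j) = 5/32 (D(m, j) = 5/((16*2)) = 5/32)
o(R, Q) = -2 - 10*Q (o(R, Q) = -5*Q*2 - 2 = -10*Q - 2 = -2 - 10*Q)
-459*4 + o(D(-5, -4), -18) = -459*4 + (-2 - 10*(-18)) = -1836 + (-2 + 180) = -1836 + 178 = -1658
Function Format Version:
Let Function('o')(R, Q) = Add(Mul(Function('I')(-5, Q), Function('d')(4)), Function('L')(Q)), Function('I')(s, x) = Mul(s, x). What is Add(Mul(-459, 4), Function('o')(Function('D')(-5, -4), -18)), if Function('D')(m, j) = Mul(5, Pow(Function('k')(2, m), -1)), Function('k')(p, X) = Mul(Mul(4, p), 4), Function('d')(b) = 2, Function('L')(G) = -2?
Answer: -1658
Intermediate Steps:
Function('k')(p, X) = Mul(16, p)
Function('D')(m, j) = Rational(5, 32) (Function('D')(m, j) = Mul(5, Pow(Mul(16, 2), -1)) = Mul(5, Pow(32, -1)) = Mul(5, Rational(1, 32)) = Rational(5, 32))
Function('o')(R, Q) = Add(-2, Mul(-10, Q)) (Function('o')(R, Q) = Add(Mul(Mul(-5, Q), 2), -2) = Add(Mul(-10, Q), -2) = Add(-2, Mul(-10, Q)))
Add(Mul(-459, 4), Function('o')(Function('D')(-5, -4), -18)) = Add(Mul(-459, 4), Add(-2, Mul(-10, -18))) = Add(-1836, Add(-2, 180)) = Add(-1836, 178) = -1658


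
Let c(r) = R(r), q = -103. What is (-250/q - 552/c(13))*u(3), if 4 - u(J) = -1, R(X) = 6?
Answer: -46130/103 ≈ -447.86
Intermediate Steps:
c(r) = 6
u(J) = 5 (u(J) = 4 - 1*(-1) = 4 + 1 = 5)
(-250/q - 552/c(13))*u(3) = (-250/(-103) - 552/6)*5 = (-250*(-1/103) - 552*⅙)*5 = (250/103 - 92)*5 = -9226/103*5 = -46130/103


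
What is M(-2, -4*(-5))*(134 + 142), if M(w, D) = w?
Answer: -552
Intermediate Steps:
M(-2, -4*(-5))*(134 + 142) = -2*(134 + 142) = -2*276 = -552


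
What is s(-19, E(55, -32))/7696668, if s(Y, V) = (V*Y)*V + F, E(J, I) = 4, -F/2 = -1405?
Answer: 179/549762 ≈ 0.00032560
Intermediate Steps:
F = 2810 (F = -2*(-1405) = 2810)
s(Y, V) = 2810 + Y*V² (s(Y, V) = (V*Y)*V + 2810 = Y*V² + 2810 = 2810 + Y*V²)
s(-19, E(55, -32))/7696668 = (2810 - 19*4²)/7696668 = (2810 - 19*16)*(1/7696668) = (2810 - 304)*(1/7696668) = 2506*(1/7696668) = 179/549762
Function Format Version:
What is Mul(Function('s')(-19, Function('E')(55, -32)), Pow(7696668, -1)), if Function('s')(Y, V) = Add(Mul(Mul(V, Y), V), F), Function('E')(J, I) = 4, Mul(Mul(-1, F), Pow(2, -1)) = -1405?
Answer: Rational(179, 549762) ≈ 0.00032560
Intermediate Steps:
F = 2810 (F = Mul(-2, -1405) = 2810)
Function('s')(Y, V) = Add(2810, Mul(Y, Pow(V, 2))) (Function('s')(Y, V) = Add(Mul(Mul(V, Y), V), 2810) = Add(Mul(Y, Pow(V, 2)), 2810) = Add(2810, Mul(Y, Pow(V, 2))))
Mul(Function('s')(-19, Function('E')(55, -32)), Pow(7696668, -1)) = Mul(Add(2810, Mul(-19, Pow(4, 2))), Pow(7696668, -1)) = Mul(Add(2810, Mul(-19, 16)), Rational(1, 7696668)) = Mul(Add(2810, -304), Rational(1, 7696668)) = Mul(2506, Rational(1, 7696668)) = Rational(179, 549762)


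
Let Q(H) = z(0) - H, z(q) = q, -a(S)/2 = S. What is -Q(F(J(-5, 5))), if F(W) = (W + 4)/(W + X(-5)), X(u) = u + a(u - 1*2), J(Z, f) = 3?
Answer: 7/12 ≈ 0.58333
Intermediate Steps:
a(S) = -2*S
X(u) = 4 - u (X(u) = u - 2*(u - 1*2) = u - 2*(u - 2) = u - 2*(-2 + u) = u + (4 - 2*u) = 4 - u)
F(W) = (4 + W)/(9 + W) (F(W) = (W + 4)/(W + (4 - 1*(-5))) = (4 + W)/(W + (4 + 5)) = (4 + W)/(W + 9) = (4 + W)/(9 + W))
Q(H) = -H (Q(H) = 0 - H = -H)
-Q(F(J(-5, 5))) = -(-1)*(4 + 3)/(9 + 3) = -(-1)*7/12 = -1*(-7/12) = 7/12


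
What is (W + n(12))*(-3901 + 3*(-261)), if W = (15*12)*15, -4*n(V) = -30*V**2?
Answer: -17705520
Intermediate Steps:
n(V) = 15*V**2/2 (n(V) = -(-15)*V**2/2 = 15*V**2/2)
W = 2700 (W = 180*15 = 2700)
(W + n(12))*(-3901 + 3*(-261)) = (2700 + (15/2)*12**2)*(-3901 + 3*(-261)) = (2700 + (15/2)*144)*(-3901 - 783) = (2700 + 1080)*(-4684) = 3780*(-4684) = -17705520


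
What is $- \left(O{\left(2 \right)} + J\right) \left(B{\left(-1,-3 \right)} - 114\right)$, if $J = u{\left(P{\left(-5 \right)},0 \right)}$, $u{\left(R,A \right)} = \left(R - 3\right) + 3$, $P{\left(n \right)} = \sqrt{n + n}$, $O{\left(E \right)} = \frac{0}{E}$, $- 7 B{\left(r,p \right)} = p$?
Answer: $\frac{795 i \sqrt{10}}{7} \approx 359.14 i$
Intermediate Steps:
$B{\left(r,p \right)} = - \frac{p}{7}$
$O{\left(E \right)} = 0$
$P{\left(n \right)} = \sqrt{2} \sqrt{n}$ ($P{\left(n \right)} = \sqrt{2 n} = \sqrt{2} \sqrt{n}$)
$u{\left(R,A \right)} = R$ ($u{\left(R,A \right)} = \left(-3 + R\right) + 3 = R$)
$J = i \sqrt{10}$ ($J = \sqrt{2} \sqrt{-5} = \sqrt{2} i \sqrt{5} = i \sqrt{10} \approx 3.1623 i$)
$- \left(O{\left(2 \right)} + J\right) \left(B{\left(-1,-3 \right)} - 114\right) = - \left(0 + i \sqrt{10}\right) \left(\left(- \frac{1}{7}\right) \left(-3\right) - 114\right) = - i \sqrt{10} \left(\frac{3}{7} - 114\right) = - \frac{i \sqrt{10} \left(-795\right)}{7} = - \frac{\left(-795\right) i \sqrt{10}}{7} = \frac{795 i \sqrt{10}}{7}$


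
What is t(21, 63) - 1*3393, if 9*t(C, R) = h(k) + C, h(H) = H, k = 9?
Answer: -10169/3 ≈ -3389.7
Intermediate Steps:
t(C, R) = 1 + C/9 (t(C, R) = (9 + C)/9 = 1 + C/9)
t(21, 63) - 1*3393 = (1 + (1/9)*21) - 1*3393 = (1 + 7/3) - 3393 = 10/3 - 3393 = -10169/3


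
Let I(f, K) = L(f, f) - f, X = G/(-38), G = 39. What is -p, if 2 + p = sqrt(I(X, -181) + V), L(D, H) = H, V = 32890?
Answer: 2 - sqrt(32890) ≈ -179.36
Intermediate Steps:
X = -39/38 (X = 39/(-38) = 39*(-1/38) = -39/38 ≈ -1.0263)
I(f, K) = 0 (I(f, K) = f - f = 0)
p = -2 + sqrt(32890) (p = -2 + sqrt(0 + 32890) = -2 + sqrt(32890) ≈ 179.36)
-p = -(-2 + sqrt(32890)) = 2 - sqrt(32890)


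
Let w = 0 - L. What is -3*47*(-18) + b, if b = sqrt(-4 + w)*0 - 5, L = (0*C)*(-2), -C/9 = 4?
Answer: 2533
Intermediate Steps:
C = -36 (C = -9*4 = -36)
L = 0 (L = (0*(-36))*(-2) = 0*(-2) = 0)
w = 0 (w = 0 - 1*0 = 0 + 0 = 0)
b = -5 (b = sqrt(-4 + 0)*0 - 5 = sqrt(-4)*0 - 5 = (2*I)*0 - 5 = 0 - 5 = -5)
-3*47*(-18) + b = -3*47*(-18) - 5 = -141*(-18) - 5 = 2538 - 5 = 2533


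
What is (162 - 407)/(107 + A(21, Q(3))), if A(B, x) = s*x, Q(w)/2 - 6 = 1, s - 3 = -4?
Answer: -245/93 ≈ -2.6344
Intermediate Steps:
s = -1 (s = 3 - 4 = -1)
Q(w) = 14 (Q(w) = 12 + 2*1 = 12 + 2 = 14)
A(B, x) = -x
(162 - 407)/(107 + A(21, Q(3))) = (162 - 407)/(107 - 1*14) = -245/(107 - 14) = -245/93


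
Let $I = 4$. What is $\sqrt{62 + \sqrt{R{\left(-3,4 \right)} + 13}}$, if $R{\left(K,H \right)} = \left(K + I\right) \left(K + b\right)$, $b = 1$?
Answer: $\sqrt{62 + \sqrt{11}} \approx 8.0819$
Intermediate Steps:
$R{\left(K,H \right)} = \left(1 + K\right) \left(4 + K\right)$ ($R{\left(K,H \right)} = \left(K + 4\right) \left(K + 1\right) = \left(4 + K\right) \left(1 + K\right) = \left(1 + K\right) \left(4 + K\right)$)
$\sqrt{62 + \sqrt{R{\left(-3,4 \right)} + 13}} = \sqrt{62 + \sqrt{\left(4 + \left(-3\right)^{2} + 5 \left(-3\right)\right) + 13}} = \sqrt{62 + \sqrt{\left(4 + 9 - 15\right) + 13}} = \sqrt{62 + \sqrt{-2 + 13}} = \sqrt{62 + \sqrt{11}}$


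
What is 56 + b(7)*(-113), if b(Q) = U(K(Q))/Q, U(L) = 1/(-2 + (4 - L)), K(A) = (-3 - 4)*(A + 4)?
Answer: 30855/553 ≈ 55.796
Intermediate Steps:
K(A) = -28 - 7*A (K(A) = -7*(4 + A) = -28 - 7*A)
U(L) = 1/(2 - L)
b(Q) = -1/(Q*(-30 - 7*Q)) (b(Q) = (-1/(-2 + (-28 - 7*Q)))/Q = (-1/(-30 - 7*Q))/Q = -1/(Q*(-30 - 7*Q)))
56 + b(7)*(-113) = 56 + (1/(7*(30 + 7*7)))*(-113) = 56 + (1/(7*(30 + 49)))*(-113) = 56 + ((⅐)/79)*(-113) = 56 + ((⅐)*(1/79))*(-113) = 56 + (1/553)*(-113) = 56 - 113/553 = 30855/553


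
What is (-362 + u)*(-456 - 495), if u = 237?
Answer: 118875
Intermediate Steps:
(-362 + u)*(-456 - 495) = (-362 + 237)*(-456 - 495) = -125*(-951) = 118875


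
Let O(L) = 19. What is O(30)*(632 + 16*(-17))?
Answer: 6840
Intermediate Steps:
O(30)*(632 + 16*(-17)) = 19*(632 + 16*(-17)) = 19*(632 - 272) = 19*360 = 6840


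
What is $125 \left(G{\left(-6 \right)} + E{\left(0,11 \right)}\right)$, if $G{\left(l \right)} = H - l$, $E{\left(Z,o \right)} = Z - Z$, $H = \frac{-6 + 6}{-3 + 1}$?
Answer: $750$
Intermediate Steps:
$H = 0$ ($H = \frac{0}{-2} = 0 \left(- \frac{1}{2}\right) = 0$)
$E{\left(Z,o \right)} = 0$
$G{\left(l \right)} = - l$ ($G{\left(l \right)} = 0 - l = - l$)
$125 \left(G{\left(-6 \right)} + E{\left(0,11 \right)}\right) = 125 \left(\left(-1\right) \left(-6\right) + 0\right) = 125 \left(6 + 0\right) = 125 \cdot 6 = 750$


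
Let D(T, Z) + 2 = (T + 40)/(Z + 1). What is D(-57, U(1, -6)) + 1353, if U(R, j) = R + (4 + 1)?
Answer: 9440/7 ≈ 1348.6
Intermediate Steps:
U(R, j) = 5 + R (U(R, j) = R + 5 = 5 + R)
D(T, Z) = -2 + (40 + T)/(1 + Z) (D(T, Z) = -2 + (T + 40)/(Z + 1) = -2 + (40 + T)/(1 + Z))
D(-57, U(1, -6)) + 1353 = (38 - 57 - 2*(5 + 1))/(1 + (5 + 1)) + 1353 = (38 - 57 - 2*6)/(1 + 6) + 1353 = (38 - 57 - 12)/7 + 1353 = (1/7)*(-31) + 1353 = -31/7 + 1353 = 9440/7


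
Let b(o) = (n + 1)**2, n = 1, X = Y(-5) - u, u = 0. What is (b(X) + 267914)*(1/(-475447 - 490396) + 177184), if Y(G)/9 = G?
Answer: 45849323379806898/965843 ≈ 4.7471e+10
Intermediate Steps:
Y(G) = 9*G
X = -45 (X = 9*(-5) - 0 = -45 - 1*0 = -45 + 0 = -45)
b(o) = 4 (b(o) = (1 + 1)**2 = 2**2 = 4)
(b(X) + 267914)*(1/(-475447 - 490396) + 177184) = (4 + 267914)*(1/(-475447 - 490396) + 177184) = 267918*(1/(-965843) + 177184) = 267918*(-1/965843 + 177184) = 267918*(171131926111/965843) = 45849323379806898/965843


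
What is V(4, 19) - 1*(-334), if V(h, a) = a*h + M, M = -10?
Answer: 400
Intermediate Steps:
V(h, a) = -10 + a*h (V(h, a) = a*h - 10 = -10 + a*h)
V(4, 19) - 1*(-334) = (-10 + 19*4) - 1*(-334) = (-10 + 76) + 334 = 66 + 334 = 400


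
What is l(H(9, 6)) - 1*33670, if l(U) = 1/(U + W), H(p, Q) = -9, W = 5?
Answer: -134681/4 ≈ -33670.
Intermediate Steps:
l(U) = 1/(5 + U) (l(U) = 1/(U + 5) = 1/(5 + U))
l(H(9, 6)) - 1*33670 = 1/(5 - 9) - 1*33670 = 1/(-4) - 33670 = -¼ - 33670 = -134681/4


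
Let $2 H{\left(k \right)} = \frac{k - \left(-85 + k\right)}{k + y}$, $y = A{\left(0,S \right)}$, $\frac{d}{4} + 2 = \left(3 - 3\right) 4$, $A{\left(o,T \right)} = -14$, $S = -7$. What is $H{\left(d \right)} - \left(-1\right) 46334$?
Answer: $\frac{2038611}{44} \approx 46332.0$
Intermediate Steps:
$d = -8$ ($d = -8 + 4 \left(3 - 3\right) 4 = -8 + 4 \cdot 0 \cdot 4 = -8 + 4 \cdot 0 = -8 + 0 = -8$)
$y = -14$
$H{\left(k \right)} = \frac{85}{2 \left(-14 + k\right)}$ ($H{\left(k \right)} = \frac{\left(k - \left(-85 + k\right)\right) \frac{1}{k - 14}}{2} = \frac{85 \frac{1}{-14 + k}}{2} = \frac{85}{2 \left(-14 + k\right)}$)
$H{\left(d \right)} - \left(-1\right) 46334 = \frac{85}{2 \left(-14 - 8\right)} - \left(-1\right) 46334 = \frac{85}{2 \left(-22\right)} - -46334 = \frac{85}{2} \left(- \frac{1}{22}\right) + 46334 = - \frac{85}{44} + 46334 = \frac{2038611}{44}$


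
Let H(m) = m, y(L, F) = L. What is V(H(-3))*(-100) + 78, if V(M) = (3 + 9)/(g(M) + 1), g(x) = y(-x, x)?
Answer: -222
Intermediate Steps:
g(x) = -x
V(M) = 12/(1 - M) (V(M) = (3 + 9)/(-M + 1) = 12/(1 - M))
V(H(-3))*(-100) + 78 = -12/(-1 - 3)*(-100) + 78 = -12/(-4)*(-100) + 78 = -12*(-¼)*(-100) + 78 = 3*(-100) + 78 = -300 + 78 = -222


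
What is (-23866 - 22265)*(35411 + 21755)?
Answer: -2637124746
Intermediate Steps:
(-23866 - 22265)*(35411 + 21755) = -46131*57166 = -2637124746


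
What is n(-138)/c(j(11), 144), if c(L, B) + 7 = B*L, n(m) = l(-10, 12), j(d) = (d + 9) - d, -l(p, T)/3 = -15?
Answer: 45/1289 ≈ 0.034911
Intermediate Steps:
l(p, T) = 45 (l(p, T) = -3*(-15) = 45)
j(d) = 9 (j(d) = (9 + d) - d = 9)
n(m) = 45
c(L, B) = -7 + B*L
n(-138)/c(j(11), 144) = 45/(-7 + 144*9) = 45/(-7 + 1296) = 45/1289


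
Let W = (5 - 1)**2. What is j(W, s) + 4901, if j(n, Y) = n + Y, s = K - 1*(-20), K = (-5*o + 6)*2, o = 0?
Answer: 4949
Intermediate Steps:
W = 16 (W = 4**2 = 16)
K = 12 (K = (-5*0 + 6)*2 = (0 + 6)*2 = 6*2 = 12)
s = 32 (s = 12 - 1*(-20) = 12 + 20 = 32)
j(n, Y) = Y + n
j(W, s) + 4901 = (32 + 16) + 4901 = 48 + 4901 = 4949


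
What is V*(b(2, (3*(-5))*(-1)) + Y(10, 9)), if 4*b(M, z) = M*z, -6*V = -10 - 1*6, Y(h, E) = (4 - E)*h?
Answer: -340/3 ≈ -113.33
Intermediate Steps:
Y(h, E) = h*(4 - E)
V = 8/3 (V = -(-10 - 1*6)/6 = -(-10 - 6)/6 = -⅙*(-16) = 8/3 ≈ 2.6667)
b(M, z) = M*z/4 (b(M, z) = (M*z)/4 = M*z/4)
V*(b(2, (3*(-5))*(-1)) + Y(10, 9)) = 8*((¼)*2*((3*(-5))*(-1)) + 10*(4 - 1*9))/3 = 8*((¼)*2*(-15*(-1)) + 10*(4 - 9))/3 = 8*((¼)*2*15 + 10*(-5))/3 = 8*(15/2 - 50)/3 = (8/3)*(-85/2) = -340/3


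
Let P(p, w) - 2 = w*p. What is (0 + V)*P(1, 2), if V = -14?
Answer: -56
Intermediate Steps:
P(p, w) = 2 + p*w (P(p, w) = 2 + w*p = 2 + p*w)
(0 + V)*P(1, 2) = (0 - 14)*(2 + 1*2) = -14*(2 + 2) = -14*4 = -56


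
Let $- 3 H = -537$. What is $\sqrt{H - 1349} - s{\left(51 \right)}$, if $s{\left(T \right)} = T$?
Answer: $-51 + 3 i \sqrt{130} \approx -51.0 + 34.205 i$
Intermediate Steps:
$H = 179$ ($H = \left(- \frac{1}{3}\right) \left(-537\right) = 179$)
$\sqrt{H - 1349} - s{\left(51 \right)} = \sqrt{179 - 1349} - 51 = \sqrt{-1170} - 51 = 3 i \sqrt{130} - 51 = -51 + 3 i \sqrt{130}$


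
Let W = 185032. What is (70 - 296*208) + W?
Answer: 123534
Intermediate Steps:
(70 - 296*208) + W = (70 - 296*208) + 185032 = (70 - 61568) + 185032 = -61498 + 185032 = 123534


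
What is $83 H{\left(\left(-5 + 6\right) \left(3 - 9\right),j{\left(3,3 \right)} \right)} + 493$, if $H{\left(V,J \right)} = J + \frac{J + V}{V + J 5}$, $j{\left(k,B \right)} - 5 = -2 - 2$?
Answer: $991$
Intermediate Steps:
$j{\left(k,B \right)} = 1$ ($j{\left(k,B \right)} = 5 - 4 = 1$)
$H{\left(V,J \right)} = J + \frac{J + V}{V + 5 J}$
$83 H{\left(\left(-5 + 6\right) \left(3 - 9\right),j{\left(3,3 \right)} \right)} + 493 = 83 \frac{1 + \left(-5 + 6\right) \left(3 - 9\right) + 5 \cdot 1^{2} + 1 \left(-5 + 6\right) \left(3 - 9\right)}{\left(-5 + 6\right) \left(3 - 9\right) + 5 \cdot 1} + 493 = 83 \frac{1 + 1 \left(-6\right) + 5 \cdot 1 + 1 \cdot 1 \left(-6\right)}{1 \left(-6\right) + 5} + 493 = 83 \frac{1 - 6 + 5 + 1 \left(-6\right)}{-6 + 5} + 493 = 83 \frac{1 - 6 + 5 - 6}{-1} + 493 = 83 \left(\left(-1\right) \left(-6\right)\right) + 493 = 83 \cdot 6 + 493 = 498 + 493 = 991$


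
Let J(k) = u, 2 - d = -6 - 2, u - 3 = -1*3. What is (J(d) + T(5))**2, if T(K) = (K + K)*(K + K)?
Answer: 10000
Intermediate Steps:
T(K) = 4*K**2 (T(K) = (2*K)*(2*K) = 4*K**2)
u = 0 (u = 3 - 1*3 = 3 - 3 = 0)
d = 10 (d = 2 - (-6 - 2) = 2 - 1*(-8) = 2 + 8 = 10)
J(k) = 0
(J(d) + T(5))**2 = (0 + 4*5**2)**2 = (0 + 4*25)**2 = (0 + 100)**2 = 100**2 = 10000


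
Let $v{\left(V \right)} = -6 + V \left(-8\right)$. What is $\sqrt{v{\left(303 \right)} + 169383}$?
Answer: $\sqrt{166953} \approx 408.6$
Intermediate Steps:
$v{\left(V \right)} = -6 - 8 V$
$\sqrt{v{\left(303 \right)} + 169383} = \sqrt{\left(-6 - 2424\right) + 169383} = \sqrt{-2430 + 169383} = \sqrt{166953}$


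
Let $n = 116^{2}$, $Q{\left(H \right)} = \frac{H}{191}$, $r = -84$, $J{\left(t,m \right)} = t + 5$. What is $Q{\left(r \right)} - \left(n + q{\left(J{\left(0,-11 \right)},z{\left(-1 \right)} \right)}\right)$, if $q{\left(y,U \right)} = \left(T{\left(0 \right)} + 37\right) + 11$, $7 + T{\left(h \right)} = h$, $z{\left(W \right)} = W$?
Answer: $- \frac{2578011}{191} \approx -13497.0$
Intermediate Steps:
$J{\left(t,m \right)} = 5 + t$
$T{\left(h \right)} = -7 + h$
$Q{\left(H \right)} = \frac{H}{191}$ ($Q{\left(H \right)} = H \frac{1}{191} = \frac{H}{191}$)
$n = 13456$
$q{\left(y,U \right)} = 41$ ($q{\left(y,U \right)} = \left(\left(-7 + 0\right) + 37\right) + 11 = \left(-7 + 37\right) + 11 = 30 + 11 = 41$)
$Q{\left(r \right)} - \left(n + q{\left(J{\left(0,-11 \right)},z{\left(-1 \right)} \right)}\right) = \frac{1}{191} \left(-84\right) - \left(13456 + 41\right) = - \frac{84}{191} - 13497 = - \frac{2578011}{191}$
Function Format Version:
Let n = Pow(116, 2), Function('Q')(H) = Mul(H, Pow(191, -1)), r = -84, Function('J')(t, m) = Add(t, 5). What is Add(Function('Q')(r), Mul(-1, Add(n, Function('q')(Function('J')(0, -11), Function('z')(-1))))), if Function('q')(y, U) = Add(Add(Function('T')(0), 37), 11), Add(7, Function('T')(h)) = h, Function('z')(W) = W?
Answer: Rational(-2578011, 191) ≈ -13497.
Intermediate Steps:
Function('J')(t, m) = Add(5, t)
Function('T')(h) = Add(-7, h)
Function('Q')(H) = Mul(Rational(1, 191), H) (Function('Q')(H) = Mul(H, Rational(1, 191)) = Mul(Rational(1, 191), H))
n = 13456
Function('q')(y, U) = 41 (Function('q')(y, U) = Add(Add(Add(-7, 0), 37), 11) = Add(Add(-7, 37), 11) = Add(30, 11) = 41)
Add(Function('Q')(r), Mul(-1, Add(n, Function('q')(Function('J')(0, -11), Function('z')(-1))))) = Add(Mul(Rational(1, 191), -84), Mul(-1, Add(13456, 41))) = Add(Rational(-84, 191), Mul(-1, 13497)) = Add(Rational(-84, 191), -13497) = Rational(-2578011, 191)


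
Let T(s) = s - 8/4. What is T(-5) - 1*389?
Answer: -396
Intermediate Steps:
T(s) = -2 + s (T(s) = s - 8/4 = s - 1*2 = s - 2 = -2 + s)
T(-5) - 1*389 = (-2 - 5) - 1*389 = -7 - 389 = -396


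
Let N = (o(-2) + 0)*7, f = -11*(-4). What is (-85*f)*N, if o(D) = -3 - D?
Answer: 26180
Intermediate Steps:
f = 44
N = -7 (N = ((-3 - 1*(-2)) + 0)*7 = ((-3 + 2) + 0)*7 = (-1 + 0)*7 = -1*7 = -7)
(-85*f)*N = -85*44*(-7) = -3740*(-7) = 26180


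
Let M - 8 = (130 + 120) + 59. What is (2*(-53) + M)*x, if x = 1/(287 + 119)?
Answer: 211/406 ≈ 0.51970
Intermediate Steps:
x = 1/406 ≈ 0.0024631
M = 317 (M = 8 + ((130 + 120) + 59) = 8 + (250 + 59) = 8 + 309 = 317)
(2*(-53) + M)*x = (2*(-53) + 317)*(1/406) = (-106 + 317)*(1/406) = 211*(1/406) = 211/406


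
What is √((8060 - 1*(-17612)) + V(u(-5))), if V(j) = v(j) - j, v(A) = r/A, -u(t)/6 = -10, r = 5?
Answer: √922035/6 ≈ 160.04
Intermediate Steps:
u(t) = 60 (u(t) = -6*(-10) = 60)
v(A) = 5/A
V(j) = -j + 5/j (V(j) = 5/j - j = -j + 5/j)
√((8060 - 1*(-17612)) + V(u(-5))) = √((8060 - 1*(-17612)) + (-1*60 + 5/60)) = √((8060 + 17612) + (-60 + 5*(1/60))) = √(25672 + (-60 + 1/12)) = √(25672 - 719/12) = √(307345/12) = √922035/6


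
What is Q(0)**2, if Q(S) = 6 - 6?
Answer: 0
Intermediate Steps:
Q(S) = 0 (Q(S) = 6 - 1*6 = 6 - 6 = 0)
Q(0)**2 = 0**2 = 0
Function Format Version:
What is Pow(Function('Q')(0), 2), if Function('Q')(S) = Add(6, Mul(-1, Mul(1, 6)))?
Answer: 0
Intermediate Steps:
Function('Q')(S) = 0 (Function('Q')(S) = Add(6, Mul(-1, 6)) = Add(6, -6) = 0)
Pow(Function('Q')(0), 2) = Pow(0, 2) = 0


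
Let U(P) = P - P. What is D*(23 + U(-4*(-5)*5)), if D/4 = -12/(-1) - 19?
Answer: -644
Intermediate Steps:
U(P) = 0
D = -28 (D = 4*(-12/(-1) - 19) = 4*(-12*(-1) - 19) = 4*(12 - 19) = 4*(-7) = -28)
D*(23 + U(-4*(-5)*5)) = -28*(23 + 0) = -28*23 = -644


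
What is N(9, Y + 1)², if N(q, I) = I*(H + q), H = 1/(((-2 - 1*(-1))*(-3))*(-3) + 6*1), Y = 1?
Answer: 2704/9 ≈ 300.44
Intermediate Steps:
H = -⅓ (H = 1/(((-2 + 1)*(-3))*(-3) + 6) = 1/(-1*(-3)*(-3) + 6) = 1/(3*(-3) + 6) = 1/(-9 + 6) = 1/(-3) = -⅓ ≈ -0.33333)
N(q, I) = I*(-⅓ + q)
N(9, Y + 1)² = ((1 + 1)*(-⅓ + 9))² = (2*(26/3))² = (52/3)² = 2704/9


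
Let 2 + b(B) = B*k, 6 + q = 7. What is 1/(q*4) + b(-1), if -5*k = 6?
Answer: -11/20 ≈ -0.55000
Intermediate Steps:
k = -6/5 (k = -1/5*6 = -6/5 ≈ -1.2000)
q = 1 (q = -6 + 7 = 1)
b(B) = -2 - 6*B/5 (b(B) = -2 + B*(-6/5) = -2 - 6*B/5)
1/(q*4) + b(-1) = 1/(1*4) + (-2 - 6/5*(-1)) = 1/4 + (-2 + 6/5) = (1/4)*1 - 4/5 = 1/4 - 4/5 = -11/20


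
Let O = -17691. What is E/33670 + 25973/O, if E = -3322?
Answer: -466640206/297827985 ≈ -1.5668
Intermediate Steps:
E/33670 + 25973/O = -3322/33670 + 25973/(-17691) = -3322*1/33670 + 25973*(-1/17691) = -1661/16835 - 25973/17691 = -466640206/297827985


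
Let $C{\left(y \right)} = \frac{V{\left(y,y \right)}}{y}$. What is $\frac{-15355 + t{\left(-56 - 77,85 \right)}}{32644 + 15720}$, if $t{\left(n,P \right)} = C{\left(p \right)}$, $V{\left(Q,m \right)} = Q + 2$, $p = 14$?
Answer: $- \frac{107477}{338548} \approx -0.31746$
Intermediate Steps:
$V{\left(Q,m \right)} = 2 + Q$
$C{\left(y \right)} = \frac{2 + y}{y}$
$t{\left(n,P \right)} = \frac{8}{7}$ ($t{\left(n,P \right)} = \frac{2 + 14}{14} = \frac{1}{14} \cdot 16 = \frac{8}{7}$)
$\frac{-15355 + t{\left(-56 - 77,85 \right)}}{32644 + 15720} = \frac{-15355 + \frac{8}{7}}{32644 + 15720} = - \frac{107477}{7 \cdot 48364} = \left(- \frac{107477}{7}\right) \frac{1}{48364} = - \frac{107477}{338548}$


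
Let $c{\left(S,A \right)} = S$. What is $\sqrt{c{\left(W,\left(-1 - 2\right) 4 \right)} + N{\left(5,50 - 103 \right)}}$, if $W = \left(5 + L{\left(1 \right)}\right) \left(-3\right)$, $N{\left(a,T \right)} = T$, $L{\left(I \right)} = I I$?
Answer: $i \sqrt{71} \approx 8.4261 i$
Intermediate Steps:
$L{\left(I \right)} = I^{2}$
$W = -18$ ($W = \left(5 + 1^{2}\right) \left(-3\right) = \left(5 + 1\right) \left(-3\right) = 6 \left(-3\right) = -18$)
$\sqrt{c{\left(W,\left(-1 - 2\right) 4 \right)} + N{\left(5,50 - 103 \right)}} = \sqrt{-18 + \left(50 - 103\right)} = \sqrt{-18 - 53} = \sqrt{-71} = i \sqrt{71}$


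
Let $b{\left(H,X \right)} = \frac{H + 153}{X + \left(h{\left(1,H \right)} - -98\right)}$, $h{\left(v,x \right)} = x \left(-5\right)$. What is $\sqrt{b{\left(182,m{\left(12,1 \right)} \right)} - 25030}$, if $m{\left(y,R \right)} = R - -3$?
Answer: $\frac{15 i \sqrt{18157174}}{404} \approx 158.21 i$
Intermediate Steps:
$h{\left(v,x \right)} = - 5 x$
$m{\left(y,R \right)} = 3 + R$ ($m{\left(y,R \right)} = R + 3 = 3 + R$)
$b{\left(H,X \right)} = \frac{153 + H}{98 + X - 5 H}$ ($b{\left(H,X \right)} = \frac{H + 153}{X - \left(-98 + 5 H\right)} = \frac{153 + H}{X - \left(-98 + 5 H\right)} = \frac{153 + H}{98 + X - 5 H}$)
$\sqrt{b{\left(182,m{\left(12,1 \right)} \right)} - 25030} = \sqrt{\frac{153 + 182}{98 + \left(3 + 1\right) - 910} - 25030} = \sqrt{\frac{1}{98 + 4 - 910} \cdot 335 - 25030} = \sqrt{\frac{1}{-808} \cdot 335 - 25030} = \sqrt{\left(- \frac{1}{808}\right) 335 - 25030} = \sqrt{- \frac{335}{808} - 25030} = \sqrt{- \frac{20224575}{808}} = \frac{15 i \sqrt{18157174}}{404}$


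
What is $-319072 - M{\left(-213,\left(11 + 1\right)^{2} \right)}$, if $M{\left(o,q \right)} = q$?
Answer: $-319216$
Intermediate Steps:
$-319072 - M{\left(-213,\left(11 + 1\right)^{2} \right)} = -319072 - \left(11 + 1\right)^{2} = -319072 - 12^{2} = -319072 - 144 = -319216$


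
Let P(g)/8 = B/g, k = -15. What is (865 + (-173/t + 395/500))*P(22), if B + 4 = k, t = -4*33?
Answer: -54367208/9075 ≈ -5990.9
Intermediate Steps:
t = -132
B = -19 (B = -4 - 15 = -19)
P(g) = -152/g (P(g) = 8*(-19/g) = -152/g)
(865 + (-173/t + 395/500))*P(22) = (865 + (-173/(-132) + 395/500))*(-152/22) = (865 + (-173*(-1/132) + 395*(1/500)))*(-152*1/22) = (865 + (173/132 + 79/100))*(-76/11) = (865 + 1733/825)*(-76/11) = (715358/825)*(-76/11) = -54367208/9075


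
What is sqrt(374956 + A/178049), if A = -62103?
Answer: sqrt(11886636479356309)/178049 ≈ 612.34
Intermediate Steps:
sqrt(374956 + A/178049) = sqrt(374956 - 62103/178049) = sqrt(66760478741/178049) = sqrt(11886636479356309)/178049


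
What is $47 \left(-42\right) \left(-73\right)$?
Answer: $144102$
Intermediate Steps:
$47 \left(-42\right) \left(-73\right) = \left(-1974\right) \left(-73\right) = 144102$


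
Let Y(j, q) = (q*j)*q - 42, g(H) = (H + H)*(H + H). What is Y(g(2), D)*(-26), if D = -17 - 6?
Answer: -218972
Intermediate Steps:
D = -23
g(H) = 4*H**2 (g(H) = (2*H)*(2*H) = 4*H**2)
Y(j, q) = -42 + j*q**2 (Y(j, q) = (j*q)*q - 42 = j*q**2 - 42 = -42 + j*q**2)
Y(g(2), D)*(-26) = (-42 + (4*2**2)*(-23)**2)*(-26) = (-42 + (4*4)*529)*(-26) = (-42 + 16*529)*(-26) = (-42 + 8464)*(-26) = 8422*(-26) = -218972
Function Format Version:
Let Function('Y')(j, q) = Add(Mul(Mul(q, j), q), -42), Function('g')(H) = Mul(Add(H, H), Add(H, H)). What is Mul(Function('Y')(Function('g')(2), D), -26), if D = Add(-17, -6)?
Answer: -218972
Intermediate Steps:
D = -23
Function('g')(H) = Mul(4, Pow(H, 2)) (Function('g')(H) = Mul(Mul(2, H), Mul(2, H)) = Mul(4, Pow(H, 2)))
Function('Y')(j, q) = Add(-42, Mul(j, Pow(q, 2))) (Function('Y')(j, q) = Add(Mul(Mul(j, q), q), -42) = Add(Mul(j, Pow(q, 2)), -42) = Add(-42, Mul(j, Pow(q, 2))))
Mul(Function('Y')(Function('g')(2), D), -26) = Mul(Add(-42, Mul(Mul(4, Pow(2, 2)), Pow(-23, 2))), -26) = Mul(Add(-42, Mul(Mul(4, 4), 529)), -26) = Mul(Add(-42, Mul(16, 529)), -26) = Mul(Add(-42, 8464), -26) = Mul(8422, -26) = -218972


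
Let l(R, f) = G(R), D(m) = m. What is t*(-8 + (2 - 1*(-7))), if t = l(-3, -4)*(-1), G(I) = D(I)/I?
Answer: -1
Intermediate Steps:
G(I) = 1 (G(I) = I/I = 1)
l(R, f) = 1
t = -1 (t = 1*(-1) = -1)
t*(-8 + (2 - 1*(-7))) = -(-8 + (2 - 1*(-7))) = -(-8 + (2 + 7)) = -(-8 + 9) = -1*1 = -1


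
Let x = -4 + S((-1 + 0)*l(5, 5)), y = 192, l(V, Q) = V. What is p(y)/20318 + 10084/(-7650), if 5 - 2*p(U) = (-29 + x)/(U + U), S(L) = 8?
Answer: -26223019261/19895385600 ≈ -1.3180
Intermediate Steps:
x = 4 (x = -4 + 8 = 4)
p(U) = 5/2 + 25/(4*U) (p(U) = 5/2 - (-29 + 4)/(2*(U + U)) = 5/2 - (-25)/(2*(2*U)) = 5/2 - (-25)*1/(2*U)/2 = 5/2 - (-25)/(4*U) = 5/2 + 25/(4*U))
p(y)/20318 + 10084/(-7650) = ((5/4)*(5 + 2*192)/192)/20318 + 10084/(-7650) = ((5/4)*(1/192)*(5 + 384))*(1/20318) + 10084*(-1/7650) = ((5/4)*(1/192)*389)*(1/20318) - 5042/3825 = (1945/768)*(1/20318) - 5042/3825 = 1945/15604224 - 5042/3825 = -26223019261/19895385600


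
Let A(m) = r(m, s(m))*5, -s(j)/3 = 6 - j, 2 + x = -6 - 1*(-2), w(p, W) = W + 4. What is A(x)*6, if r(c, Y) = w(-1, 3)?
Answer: 210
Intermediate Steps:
w(p, W) = 4 + W
x = -6 (x = -2 + (-6 - 1*(-2)) = -2 + (-6 + 2) = -2 - 4 = -6)
s(j) = -18 + 3*j (s(j) = -3*(6 - j) = -18 + 3*j)
r(c, Y) = 7 (r(c, Y) = 4 + 3 = 7)
A(m) = 35 (A(m) = 7*5 = 35)
A(x)*6 = 35*6 = 210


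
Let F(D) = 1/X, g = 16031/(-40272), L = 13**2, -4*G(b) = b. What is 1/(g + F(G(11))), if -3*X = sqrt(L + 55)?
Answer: -4519203024/1342809919 + 608187744*sqrt(14)/1342809919 ≈ -1.6708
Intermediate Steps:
G(b) = -b/4
L = 169
g = -16031/40272 (g = 16031*(-1/40272) = -16031/40272 ≈ -0.39807)
X = -4*sqrt(14)/3 (X = -sqrt(169 + 55)/3 = -4*sqrt(14)/3 ≈ -4.9889)
F(D) = -3*sqrt(14)/56 (F(D) = 1/(-4*sqrt(14)/3) = -3*sqrt(14)/56)
1/(g + F(G(11))) = 1/(-16031/40272 - 3*sqrt(14)/56)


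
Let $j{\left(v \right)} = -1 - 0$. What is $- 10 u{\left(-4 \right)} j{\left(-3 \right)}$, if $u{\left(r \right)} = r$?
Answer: $-40$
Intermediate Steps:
$j{\left(v \right)} = -1$ ($j{\left(v \right)} = -1 + 0 = -1$)
$- 10 u{\left(-4 \right)} j{\left(-3 \right)} = \left(-10\right) \left(-4\right) \left(-1\right) = 40 \left(-1\right) = -40$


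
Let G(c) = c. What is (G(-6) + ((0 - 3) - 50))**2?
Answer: 3481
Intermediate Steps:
(G(-6) + ((0 - 3) - 50))**2 = (-6 + ((0 - 3) - 50))**2 = (-6 + (-3 - 50))**2 = (-6 - 53)**2 = (-59)**2 = 3481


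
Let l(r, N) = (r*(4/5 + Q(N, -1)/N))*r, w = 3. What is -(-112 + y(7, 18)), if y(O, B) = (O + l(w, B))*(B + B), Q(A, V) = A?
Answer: -3616/5 ≈ -723.20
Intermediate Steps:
l(r, N) = 9*r**2/5 (l(r, N) = (r*(4/5 + N/N))*r = (r*(4*(1/5) + 1))*r = (r*(4/5 + 1))*r = (r*(9/5))*r = (9*r/5)*r = 9*r**2/5)
y(O, B) = 2*B*(81/5 + O) (y(O, B) = (O + (9/5)*3**2)*(B + B) = (O + (9/5)*9)*(2*B) = (O + 81/5)*(2*B) = (81/5 + O)*(2*B) = 2*B*(81/5 + O))
-(-112 + y(7, 18)) = -(-112 + (2/5)*18*(81 + 5*7)) = -(-112 + (2/5)*18*(81 + 35)) = -(-112 + (2/5)*18*116) = -(-112 + 4176/5) = -1*3616/5 = -3616/5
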